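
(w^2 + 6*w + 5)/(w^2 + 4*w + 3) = (w + 5)/(w + 3)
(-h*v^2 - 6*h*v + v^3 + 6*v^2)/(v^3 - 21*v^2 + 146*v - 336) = v*(-h*v - 6*h + v^2 + 6*v)/(v^3 - 21*v^2 + 146*v - 336)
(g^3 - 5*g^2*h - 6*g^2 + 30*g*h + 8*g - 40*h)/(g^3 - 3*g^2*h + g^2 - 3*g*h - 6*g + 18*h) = (g^2 - 5*g*h - 4*g + 20*h)/(g^2 - 3*g*h + 3*g - 9*h)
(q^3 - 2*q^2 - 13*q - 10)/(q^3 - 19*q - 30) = (q + 1)/(q + 3)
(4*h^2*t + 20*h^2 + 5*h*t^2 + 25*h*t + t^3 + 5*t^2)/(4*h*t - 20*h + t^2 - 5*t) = (h*t + 5*h + t^2 + 5*t)/(t - 5)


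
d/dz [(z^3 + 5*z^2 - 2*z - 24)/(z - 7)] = 2*(z^3 - 8*z^2 - 35*z + 19)/(z^2 - 14*z + 49)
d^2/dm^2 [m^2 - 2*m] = 2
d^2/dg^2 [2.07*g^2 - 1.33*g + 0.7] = 4.14000000000000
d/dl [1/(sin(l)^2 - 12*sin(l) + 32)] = 2*(6 - sin(l))*cos(l)/(sin(l)^2 - 12*sin(l) + 32)^2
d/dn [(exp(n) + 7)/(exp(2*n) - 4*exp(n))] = (-exp(2*n) - 14*exp(n) + 28)*exp(-n)/(exp(2*n) - 8*exp(n) + 16)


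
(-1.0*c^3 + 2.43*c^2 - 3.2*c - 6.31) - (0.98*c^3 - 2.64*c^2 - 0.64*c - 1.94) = -1.98*c^3 + 5.07*c^2 - 2.56*c - 4.37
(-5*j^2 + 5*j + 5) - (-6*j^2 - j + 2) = j^2 + 6*j + 3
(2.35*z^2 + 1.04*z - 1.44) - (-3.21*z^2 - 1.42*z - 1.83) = 5.56*z^2 + 2.46*z + 0.39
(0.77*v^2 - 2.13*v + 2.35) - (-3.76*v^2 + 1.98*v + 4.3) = 4.53*v^2 - 4.11*v - 1.95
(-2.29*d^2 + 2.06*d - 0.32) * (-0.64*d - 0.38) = 1.4656*d^3 - 0.4482*d^2 - 0.578*d + 0.1216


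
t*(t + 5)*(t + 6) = t^3 + 11*t^2 + 30*t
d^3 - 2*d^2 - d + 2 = (d - 2)*(d - 1)*(d + 1)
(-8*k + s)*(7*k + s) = -56*k^2 - k*s + s^2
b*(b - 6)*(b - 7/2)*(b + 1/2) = b^4 - 9*b^3 + 65*b^2/4 + 21*b/2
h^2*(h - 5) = h^3 - 5*h^2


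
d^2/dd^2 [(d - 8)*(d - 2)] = 2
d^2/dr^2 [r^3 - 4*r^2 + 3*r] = 6*r - 8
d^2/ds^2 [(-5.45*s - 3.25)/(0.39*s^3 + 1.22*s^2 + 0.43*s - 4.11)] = (-4.97367*s^5 - 21.49056*s^4 - 39.13723*s^3 - 137.12361*s^2 - 205.45059*s - 53.05772)/(0.059319*s^9 + 0.556686*s^8 + 1.937637*s^7 + 1.168019*s^6 - 9.596859*s^5 - 21.81072*s^4 + 6.906628*s^3 + 59.545269*s^2 + 21.790809*s - 69.426531)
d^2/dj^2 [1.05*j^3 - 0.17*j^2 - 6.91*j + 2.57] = 6.3*j - 0.34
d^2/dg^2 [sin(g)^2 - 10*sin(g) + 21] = 10*sin(g) + 2*cos(2*g)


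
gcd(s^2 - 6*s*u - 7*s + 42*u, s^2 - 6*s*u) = s - 6*u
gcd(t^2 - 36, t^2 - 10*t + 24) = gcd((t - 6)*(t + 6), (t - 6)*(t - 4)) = t - 6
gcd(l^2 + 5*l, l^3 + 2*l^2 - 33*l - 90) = l + 5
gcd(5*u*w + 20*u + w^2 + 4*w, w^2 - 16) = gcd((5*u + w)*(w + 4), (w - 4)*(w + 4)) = w + 4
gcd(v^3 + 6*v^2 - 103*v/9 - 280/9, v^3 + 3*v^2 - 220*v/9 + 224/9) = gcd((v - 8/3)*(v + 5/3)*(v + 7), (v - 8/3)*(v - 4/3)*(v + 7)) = v^2 + 13*v/3 - 56/3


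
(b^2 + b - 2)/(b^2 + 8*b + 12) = (b - 1)/(b + 6)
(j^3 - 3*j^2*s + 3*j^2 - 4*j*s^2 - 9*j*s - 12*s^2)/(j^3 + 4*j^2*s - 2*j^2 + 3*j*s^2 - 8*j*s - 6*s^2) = (j^2 - 4*j*s + 3*j - 12*s)/(j^2 + 3*j*s - 2*j - 6*s)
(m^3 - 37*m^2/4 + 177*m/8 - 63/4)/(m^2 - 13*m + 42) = (8*m^2 - 26*m + 21)/(8*(m - 7))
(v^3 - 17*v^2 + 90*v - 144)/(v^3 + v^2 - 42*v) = (v^2 - 11*v + 24)/(v*(v + 7))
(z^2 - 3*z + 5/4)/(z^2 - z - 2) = (-z^2 + 3*z - 5/4)/(-z^2 + z + 2)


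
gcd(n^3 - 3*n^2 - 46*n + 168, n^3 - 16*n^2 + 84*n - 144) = n^2 - 10*n + 24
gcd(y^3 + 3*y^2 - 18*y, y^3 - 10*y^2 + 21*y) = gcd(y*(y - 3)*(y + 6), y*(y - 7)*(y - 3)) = y^2 - 3*y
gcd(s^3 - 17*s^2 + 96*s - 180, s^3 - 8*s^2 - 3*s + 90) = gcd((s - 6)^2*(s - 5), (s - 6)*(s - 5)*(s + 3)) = s^2 - 11*s + 30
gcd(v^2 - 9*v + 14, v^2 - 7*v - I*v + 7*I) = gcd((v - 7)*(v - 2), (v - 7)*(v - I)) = v - 7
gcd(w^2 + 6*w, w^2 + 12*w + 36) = w + 6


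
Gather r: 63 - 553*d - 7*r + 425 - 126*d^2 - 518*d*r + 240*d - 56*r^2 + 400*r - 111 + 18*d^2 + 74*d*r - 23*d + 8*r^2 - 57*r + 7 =-108*d^2 - 336*d - 48*r^2 + r*(336 - 444*d) + 384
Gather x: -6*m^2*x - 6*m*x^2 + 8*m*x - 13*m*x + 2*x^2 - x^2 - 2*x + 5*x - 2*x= x^2*(1 - 6*m) + x*(-6*m^2 - 5*m + 1)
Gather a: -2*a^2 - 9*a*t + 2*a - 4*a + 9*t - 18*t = -2*a^2 + a*(-9*t - 2) - 9*t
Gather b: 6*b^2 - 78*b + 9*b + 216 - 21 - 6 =6*b^2 - 69*b + 189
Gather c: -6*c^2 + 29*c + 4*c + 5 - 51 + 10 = -6*c^2 + 33*c - 36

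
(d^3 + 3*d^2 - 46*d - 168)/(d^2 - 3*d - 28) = d + 6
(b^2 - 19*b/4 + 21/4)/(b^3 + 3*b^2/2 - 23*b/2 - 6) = (4*b - 7)/(2*(2*b^2 + 9*b + 4))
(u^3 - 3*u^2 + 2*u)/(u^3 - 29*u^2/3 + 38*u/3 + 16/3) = 3*u*(u - 1)/(3*u^2 - 23*u - 8)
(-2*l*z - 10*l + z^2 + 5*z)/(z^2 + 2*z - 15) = (-2*l + z)/(z - 3)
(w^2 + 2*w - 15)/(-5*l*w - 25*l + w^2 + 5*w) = (w - 3)/(-5*l + w)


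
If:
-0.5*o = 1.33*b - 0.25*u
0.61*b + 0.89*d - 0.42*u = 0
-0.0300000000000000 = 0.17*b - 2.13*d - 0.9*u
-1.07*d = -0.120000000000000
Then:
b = -0.37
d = 0.11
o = 0.84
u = -0.30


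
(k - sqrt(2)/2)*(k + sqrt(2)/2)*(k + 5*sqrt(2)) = k^3 + 5*sqrt(2)*k^2 - k/2 - 5*sqrt(2)/2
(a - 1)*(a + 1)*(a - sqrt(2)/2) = a^3 - sqrt(2)*a^2/2 - a + sqrt(2)/2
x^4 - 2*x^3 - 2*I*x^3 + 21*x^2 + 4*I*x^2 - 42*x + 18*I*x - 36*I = (x - 2)*(x - 6*I)*(x + I)*(x + 3*I)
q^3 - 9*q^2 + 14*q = q*(q - 7)*(q - 2)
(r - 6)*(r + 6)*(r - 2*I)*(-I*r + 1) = -I*r^4 - r^3 + 34*I*r^2 + 36*r + 72*I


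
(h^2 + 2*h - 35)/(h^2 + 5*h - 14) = (h - 5)/(h - 2)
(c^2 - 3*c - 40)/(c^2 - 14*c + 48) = (c + 5)/(c - 6)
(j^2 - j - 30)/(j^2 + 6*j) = (j^2 - j - 30)/(j*(j + 6))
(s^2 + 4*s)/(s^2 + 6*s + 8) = s/(s + 2)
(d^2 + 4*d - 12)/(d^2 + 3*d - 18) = (d - 2)/(d - 3)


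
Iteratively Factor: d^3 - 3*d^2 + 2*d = (d - 2)*(d^2 - d) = d*(d - 2)*(d - 1)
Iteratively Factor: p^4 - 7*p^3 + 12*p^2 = (p)*(p^3 - 7*p^2 + 12*p) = p*(p - 3)*(p^2 - 4*p) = p^2*(p - 3)*(p - 4)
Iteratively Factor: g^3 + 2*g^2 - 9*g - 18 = (g - 3)*(g^2 + 5*g + 6) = (g - 3)*(g + 3)*(g + 2)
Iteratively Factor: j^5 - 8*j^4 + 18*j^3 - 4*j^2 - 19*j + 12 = (j - 1)*(j^4 - 7*j^3 + 11*j^2 + 7*j - 12) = (j - 1)*(j + 1)*(j^3 - 8*j^2 + 19*j - 12) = (j - 3)*(j - 1)*(j + 1)*(j^2 - 5*j + 4) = (j - 3)*(j - 1)^2*(j + 1)*(j - 4)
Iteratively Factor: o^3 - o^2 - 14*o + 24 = (o + 4)*(o^2 - 5*o + 6) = (o - 2)*(o + 4)*(o - 3)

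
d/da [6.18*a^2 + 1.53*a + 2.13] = 12.36*a + 1.53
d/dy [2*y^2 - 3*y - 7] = 4*y - 3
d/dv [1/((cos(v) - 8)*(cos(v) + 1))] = (2*cos(v) - 7)*sin(v)/((cos(v) - 8)^2*(cos(v) + 1)^2)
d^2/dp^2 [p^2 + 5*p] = 2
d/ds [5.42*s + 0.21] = 5.42000000000000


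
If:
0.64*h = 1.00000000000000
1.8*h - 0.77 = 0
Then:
No Solution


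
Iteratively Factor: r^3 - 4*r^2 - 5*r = (r + 1)*(r^2 - 5*r) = r*(r + 1)*(r - 5)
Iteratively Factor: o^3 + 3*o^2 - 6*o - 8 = (o - 2)*(o^2 + 5*o + 4) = (o - 2)*(o + 1)*(o + 4)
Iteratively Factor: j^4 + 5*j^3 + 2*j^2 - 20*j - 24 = (j + 3)*(j^3 + 2*j^2 - 4*j - 8) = (j + 2)*(j + 3)*(j^2 - 4) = (j - 2)*(j + 2)*(j + 3)*(j + 2)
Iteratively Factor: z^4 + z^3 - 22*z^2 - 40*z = (z - 5)*(z^3 + 6*z^2 + 8*z) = z*(z - 5)*(z^2 + 6*z + 8) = z*(z - 5)*(z + 4)*(z + 2)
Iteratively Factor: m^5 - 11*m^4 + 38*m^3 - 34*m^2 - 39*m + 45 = (m - 5)*(m^4 - 6*m^3 + 8*m^2 + 6*m - 9) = (m - 5)*(m - 1)*(m^3 - 5*m^2 + 3*m + 9) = (m - 5)*(m - 1)*(m + 1)*(m^2 - 6*m + 9) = (m - 5)*(m - 3)*(m - 1)*(m + 1)*(m - 3)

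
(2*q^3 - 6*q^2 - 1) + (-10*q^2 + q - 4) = 2*q^3 - 16*q^2 + q - 5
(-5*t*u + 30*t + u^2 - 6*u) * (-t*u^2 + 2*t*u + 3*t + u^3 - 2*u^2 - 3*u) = 5*t^2*u^3 - 40*t^2*u^2 + 45*t^2*u + 90*t^2 - 6*t*u^4 + 48*t*u^3 - 54*t*u^2 - 108*t*u + u^5 - 8*u^4 + 9*u^3 + 18*u^2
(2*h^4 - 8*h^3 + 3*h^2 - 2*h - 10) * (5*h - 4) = 10*h^5 - 48*h^4 + 47*h^3 - 22*h^2 - 42*h + 40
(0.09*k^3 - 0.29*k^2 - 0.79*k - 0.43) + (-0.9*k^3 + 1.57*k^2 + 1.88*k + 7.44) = -0.81*k^3 + 1.28*k^2 + 1.09*k + 7.01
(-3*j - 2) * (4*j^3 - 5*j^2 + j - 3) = -12*j^4 + 7*j^3 + 7*j^2 + 7*j + 6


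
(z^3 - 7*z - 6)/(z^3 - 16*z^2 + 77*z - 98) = (z^3 - 7*z - 6)/(z^3 - 16*z^2 + 77*z - 98)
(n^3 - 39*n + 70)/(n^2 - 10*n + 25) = (n^2 + 5*n - 14)/(n - 5)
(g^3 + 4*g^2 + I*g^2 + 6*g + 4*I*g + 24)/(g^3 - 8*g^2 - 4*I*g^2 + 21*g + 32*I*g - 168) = (g^2 + 2*g*(2 - I) - 8*I)/(g^2 - g*(8 + 7*I) + 56*I)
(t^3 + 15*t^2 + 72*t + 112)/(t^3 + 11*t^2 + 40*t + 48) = (t + 7)/(t + 3)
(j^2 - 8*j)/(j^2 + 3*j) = (j - 8)/(j + 3)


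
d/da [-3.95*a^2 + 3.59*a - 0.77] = 3.59 - 7.9*a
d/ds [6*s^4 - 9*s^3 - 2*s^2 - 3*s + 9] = 24*s^3 - 27*s^2 - 4*s - 3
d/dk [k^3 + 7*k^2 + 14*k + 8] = 3*k^2 + 14*k + 14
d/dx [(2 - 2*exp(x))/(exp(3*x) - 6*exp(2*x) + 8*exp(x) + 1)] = 2*(-(1 - exp(x))*(3*exp(2*x) - 12*exp(x) + 8) - exp(3*x) + 6*exp(2*x) - 8*exp(x) - 1)*exp(x)/(exp(3*x) - 6*exp(2*x) + 8*exp(x) + 1)^2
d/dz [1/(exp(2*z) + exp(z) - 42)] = (-2*exp(z) - 1)*exp(z)/(exp(2*z) + exp(z) - 42)^2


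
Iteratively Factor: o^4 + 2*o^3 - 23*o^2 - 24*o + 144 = (o - 3)*(o^3 + 5*o^2 - 8*o - 48) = (o - 3)*(o + 4)*(o^2 + o - 12) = (o - 3)^2*(o + 4)*(o + 4)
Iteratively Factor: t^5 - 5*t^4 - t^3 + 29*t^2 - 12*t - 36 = (t + 1)*(t^4 - 6*t^3 + 5*t^2 + 24*t - 36) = (t + 1)*(t + 2)*(t^3 - 8*t^2 + 21*t - 18) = (t - 3)*(t + 1)*(t + 2)*(t^2 - 5*t + 6) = (t - 3)^2*(t + 1)*(t + 2)*(t - 2)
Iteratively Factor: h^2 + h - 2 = (h - 1)*(h + 2)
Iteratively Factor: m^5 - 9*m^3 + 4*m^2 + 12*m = (m + 1)*(m^4 - m^3 - 8*m^2 + 12*m) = (m - 2)*(m + 1)*(m^3 + m^2 - 6*m) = (m - 2)^2*(m + 1)*(m^2 + 3*m) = m*(m - 2)^2*(m + 1)*(m + 3)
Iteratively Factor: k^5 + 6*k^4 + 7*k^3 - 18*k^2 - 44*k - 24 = (k + 1)*(k^4 + 5*k^3 + 2*k^2 - 20*k - 24) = (k + 1)*(k + 2)*(k^3 + 3*k^2 - 4*k - 12) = (k + 1)*(k + 2)*(k + 3)*(k^2 - 4) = (k - 2)*(k + 1)*(k + 2)*(k + 3)*(k + 2)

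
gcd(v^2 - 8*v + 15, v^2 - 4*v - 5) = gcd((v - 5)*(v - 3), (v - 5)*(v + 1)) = v - 5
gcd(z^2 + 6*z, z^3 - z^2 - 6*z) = z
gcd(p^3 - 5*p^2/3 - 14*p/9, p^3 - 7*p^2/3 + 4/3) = p + 2/3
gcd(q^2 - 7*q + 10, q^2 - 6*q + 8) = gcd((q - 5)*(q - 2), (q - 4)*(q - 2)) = q - 2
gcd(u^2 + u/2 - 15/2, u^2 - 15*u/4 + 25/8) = u - 5/2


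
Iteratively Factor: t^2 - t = (t - 1)*(t)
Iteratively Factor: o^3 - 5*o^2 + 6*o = (o - 3)*(o^2 - 2*o) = o*(o - 3)*(o - 2)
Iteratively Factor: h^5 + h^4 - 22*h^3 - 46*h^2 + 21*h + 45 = (h + 1)*(h^4 - 22*h^2 - 24*h + 45) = (h - 1)*(h + 1)*(h^3 + h^2 - 21*h - 45) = (h - 5)*(h - 1)*(h + 1)*(h^2 + 6*h + 9) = (h - 5)*(h - 1)*(h + 1)*(h + 3)*(h + 3)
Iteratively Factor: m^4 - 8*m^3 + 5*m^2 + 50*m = (m)*(m^3 - 8*m^2 + 5*m + 50) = m*(m - 5)*(m^2 - 3*m - 10) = m*(m - 5)*(m + 2)*(m - 5)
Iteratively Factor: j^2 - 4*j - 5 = (j + 1)*(j - 5)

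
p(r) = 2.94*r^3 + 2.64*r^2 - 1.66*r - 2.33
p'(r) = 8.82*r^2 + 5.28*r - 1.66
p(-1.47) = -3.52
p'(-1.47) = 9.64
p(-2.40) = -23.78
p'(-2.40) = 36.47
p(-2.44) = -25.27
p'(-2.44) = 37.97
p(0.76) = -0.78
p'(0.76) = 7.45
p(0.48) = -2.19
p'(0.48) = 2.91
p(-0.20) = -1.92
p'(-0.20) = -2.36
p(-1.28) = -2.05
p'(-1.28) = 6.03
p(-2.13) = -15.23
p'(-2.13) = 27.11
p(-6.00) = -532.37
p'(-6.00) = 284.18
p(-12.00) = -4682.57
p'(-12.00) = 1205.06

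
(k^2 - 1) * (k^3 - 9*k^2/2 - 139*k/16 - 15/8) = k^5 - 9*k^4/2 - 155*k^3/16 + 21*k^2/8 + 139*k/16 + 15/8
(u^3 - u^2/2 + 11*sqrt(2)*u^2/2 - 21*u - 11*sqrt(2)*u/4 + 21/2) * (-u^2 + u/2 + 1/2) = -u^5 - 11*sqrt(2)*u^4/2 + u^4 + 11*sqrt(2)*u^3/2 + 85*u^3/4 - 85*u^2/4 + 11*sqrt(2)*u^2/8 - 21*u/4 - 11*sqrt(2)*u/8 + 21/4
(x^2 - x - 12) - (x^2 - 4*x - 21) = 3*x + 9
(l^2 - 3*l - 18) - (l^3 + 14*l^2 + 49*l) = -l^3 - 13*l^2 - 52*l - 18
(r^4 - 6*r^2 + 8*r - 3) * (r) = r^5 - 6*r^3 + 8*r^2 - 3*r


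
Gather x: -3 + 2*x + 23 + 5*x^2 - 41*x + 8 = 5*x^2 - 39*x + 28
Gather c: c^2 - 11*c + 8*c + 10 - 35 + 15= c^2 - 3*c - 10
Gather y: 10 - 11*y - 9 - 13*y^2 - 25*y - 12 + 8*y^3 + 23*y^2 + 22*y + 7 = 8*y^3 + 10*y^2 - 14*y - 4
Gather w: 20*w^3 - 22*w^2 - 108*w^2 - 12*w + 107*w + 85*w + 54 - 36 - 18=20*w^3 - 130*w^2 + 180*w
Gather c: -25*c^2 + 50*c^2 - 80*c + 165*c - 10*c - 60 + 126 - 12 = 25*c^2 + 75*c + 54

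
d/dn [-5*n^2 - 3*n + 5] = -10*n - 3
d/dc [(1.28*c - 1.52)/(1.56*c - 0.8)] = (2.101632*c - 1.07776)/(1.56*c - 0.8)^3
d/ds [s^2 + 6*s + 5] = 2*s + 6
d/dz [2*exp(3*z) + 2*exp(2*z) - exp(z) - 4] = (6*exp(2*z) + 4*exp(z) - 1)*exp(z)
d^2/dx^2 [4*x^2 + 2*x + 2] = 8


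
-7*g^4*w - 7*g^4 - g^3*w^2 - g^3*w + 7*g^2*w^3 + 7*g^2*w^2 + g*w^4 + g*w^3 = (-g + w)*(g + w)*(7*g + w)*(g*w + g)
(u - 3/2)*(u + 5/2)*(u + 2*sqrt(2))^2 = u^4 + u^3 + 4*sqrt(2)*u^3 + 17*u^2/4 + 4*sqrt(2)*u^2 - 15*sqrt(2)*u + 8*u - 30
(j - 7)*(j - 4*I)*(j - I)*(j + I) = j^4 - 7*j^3 - 4*I*j^3 + j^2 + 28*I*j^2 - 7*j - 4*I*j + 28*I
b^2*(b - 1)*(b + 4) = b^4 + 3*b^3 - 4*b^2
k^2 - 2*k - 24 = (k - 6)*(k + 4)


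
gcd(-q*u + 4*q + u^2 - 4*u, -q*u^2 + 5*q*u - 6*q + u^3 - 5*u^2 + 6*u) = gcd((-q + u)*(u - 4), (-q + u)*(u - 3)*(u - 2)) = q - u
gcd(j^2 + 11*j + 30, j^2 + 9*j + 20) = j + 5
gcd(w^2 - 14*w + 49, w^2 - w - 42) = w - 7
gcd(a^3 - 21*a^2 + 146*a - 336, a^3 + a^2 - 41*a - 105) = a - 7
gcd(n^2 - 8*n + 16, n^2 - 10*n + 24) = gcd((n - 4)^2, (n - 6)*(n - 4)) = n - 4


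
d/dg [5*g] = 5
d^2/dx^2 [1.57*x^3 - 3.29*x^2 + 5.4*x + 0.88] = 9.42*x - 6.58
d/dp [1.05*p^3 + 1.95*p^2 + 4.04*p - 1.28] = 3.15*p^2 + 3.9*p + 4.04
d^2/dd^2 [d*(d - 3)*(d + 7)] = 6*d + 8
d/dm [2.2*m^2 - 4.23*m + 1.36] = 4.4*m - 4.23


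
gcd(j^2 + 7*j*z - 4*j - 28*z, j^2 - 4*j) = j - 4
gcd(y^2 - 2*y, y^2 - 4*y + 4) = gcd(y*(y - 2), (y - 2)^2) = y - 2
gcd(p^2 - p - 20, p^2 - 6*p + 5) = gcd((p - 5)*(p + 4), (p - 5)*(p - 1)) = p - 5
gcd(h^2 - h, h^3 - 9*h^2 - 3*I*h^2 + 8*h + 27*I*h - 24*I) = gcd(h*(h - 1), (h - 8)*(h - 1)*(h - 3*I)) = h - 1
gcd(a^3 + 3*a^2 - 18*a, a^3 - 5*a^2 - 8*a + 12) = 1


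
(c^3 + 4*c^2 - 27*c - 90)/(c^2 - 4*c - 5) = (c^2 + 9*c + 18)/(c + 1)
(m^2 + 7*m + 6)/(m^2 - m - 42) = (m + 1)/(m - 7)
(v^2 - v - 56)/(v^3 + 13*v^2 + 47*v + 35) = (v - 8)/(v^2 + 6*v + 5)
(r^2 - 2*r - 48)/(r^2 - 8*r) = (r + 6)/r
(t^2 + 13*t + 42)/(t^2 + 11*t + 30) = (t + 7)/(t + 5)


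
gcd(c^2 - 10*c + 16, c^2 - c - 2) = c - 2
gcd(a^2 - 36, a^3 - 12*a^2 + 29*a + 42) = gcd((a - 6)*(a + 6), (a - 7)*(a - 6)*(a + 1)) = a - 6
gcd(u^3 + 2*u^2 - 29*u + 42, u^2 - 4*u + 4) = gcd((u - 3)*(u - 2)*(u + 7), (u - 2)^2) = u - 2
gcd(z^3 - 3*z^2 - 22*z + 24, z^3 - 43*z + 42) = z^2 - 7*z + 6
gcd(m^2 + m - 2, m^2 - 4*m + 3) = m - 1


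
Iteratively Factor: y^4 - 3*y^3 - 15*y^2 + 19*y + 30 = (y + 3)*(y^3 - 6*y^2 + 3*y + 10) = (y - 5)*(y + 3)*(y^2 - y - 2) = (y - 5)*(y - 2)*(y + 3)*(y + 1)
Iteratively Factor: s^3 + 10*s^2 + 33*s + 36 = (s + 4)*(s^2 + 6*s + 9) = (s + 3)*(s + 4)*(s + 3)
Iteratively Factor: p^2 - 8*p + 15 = (p - 5)*(p - 3)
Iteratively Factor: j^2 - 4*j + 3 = (j - 1)*(j - 3)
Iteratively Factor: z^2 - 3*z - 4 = (z - 4)*(z + 1)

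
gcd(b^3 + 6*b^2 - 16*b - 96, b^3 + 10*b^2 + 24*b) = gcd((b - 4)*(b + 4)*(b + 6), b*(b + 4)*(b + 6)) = b^2 + 10*b + 24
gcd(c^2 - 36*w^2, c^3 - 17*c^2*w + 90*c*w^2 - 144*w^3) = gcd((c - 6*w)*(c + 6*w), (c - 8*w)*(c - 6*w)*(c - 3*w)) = -c + 6*w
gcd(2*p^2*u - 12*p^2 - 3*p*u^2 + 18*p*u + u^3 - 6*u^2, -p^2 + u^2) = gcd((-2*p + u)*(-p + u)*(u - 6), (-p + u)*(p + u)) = p - u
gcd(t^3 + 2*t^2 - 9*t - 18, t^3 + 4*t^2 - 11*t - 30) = t^2 - t - 6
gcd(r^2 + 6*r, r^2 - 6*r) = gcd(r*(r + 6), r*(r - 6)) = r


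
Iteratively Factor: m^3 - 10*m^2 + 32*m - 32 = (m - 4)*(m^2 - 6*m + 8) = (m - 4)*(m - 2)*(m - 4)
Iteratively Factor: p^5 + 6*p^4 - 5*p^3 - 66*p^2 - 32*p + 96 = (p + 4)*(p^4 + 2*p^3 - 13*p^2 - 14*p + 24) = (p + 4)^2*(p^3 - 2*p^2 - 5*p + 6) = (p + 2)*(p + 4)^2*(p^2 - 4*p + 3) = (p - 1)*(p + 2)*(p + 4)^2*(p - 3)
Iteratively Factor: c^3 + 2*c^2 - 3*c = (c + 3)*(c^2 - c) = (c - 1)*(c + 3)*(c)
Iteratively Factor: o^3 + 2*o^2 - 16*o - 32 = (o + 4)*(o^2 - 2*o - 8) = (o - 4)*(o + 4)*(o + 2)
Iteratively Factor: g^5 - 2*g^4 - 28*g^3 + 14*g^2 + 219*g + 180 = (g + 3)*(g^4 - 5*g^3 - 13*g^2 + 53*g + 60) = (g - 5)*(g + 3)*(g^3 - 13*g - 12) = (g - 5)*(g + 3)^2*(g^2 - 3*g - 4) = (g - 5)*(g - 4)*(g + 3)^2*(g + 1)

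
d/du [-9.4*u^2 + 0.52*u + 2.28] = 0.52 - 18.8*u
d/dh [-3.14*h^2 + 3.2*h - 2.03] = 3.2 - 6.28*h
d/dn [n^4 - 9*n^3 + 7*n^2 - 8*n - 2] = 4*n^3 - 27*n^2 + 14*n - 8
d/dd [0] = 0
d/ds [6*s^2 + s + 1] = 12*s + 1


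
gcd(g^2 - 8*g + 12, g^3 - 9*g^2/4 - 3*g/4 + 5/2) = g - 2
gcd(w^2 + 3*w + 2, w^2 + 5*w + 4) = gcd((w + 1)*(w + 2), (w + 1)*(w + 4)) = w + 1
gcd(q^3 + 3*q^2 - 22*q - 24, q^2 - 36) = q + 6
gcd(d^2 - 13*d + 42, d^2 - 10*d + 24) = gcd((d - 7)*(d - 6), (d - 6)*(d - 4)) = d - 6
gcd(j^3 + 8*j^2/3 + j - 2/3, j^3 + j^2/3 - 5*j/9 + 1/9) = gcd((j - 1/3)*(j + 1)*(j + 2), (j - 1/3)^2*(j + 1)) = j^2 + 2*j/3 - 1/3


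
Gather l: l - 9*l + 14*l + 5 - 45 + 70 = 6*l + 30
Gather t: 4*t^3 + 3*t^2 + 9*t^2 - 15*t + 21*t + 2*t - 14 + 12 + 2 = 4*t^3 + 12*t^2 + 8*t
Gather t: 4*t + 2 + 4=4*t + 6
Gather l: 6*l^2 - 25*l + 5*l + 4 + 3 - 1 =6*l^2 - 20*l + 6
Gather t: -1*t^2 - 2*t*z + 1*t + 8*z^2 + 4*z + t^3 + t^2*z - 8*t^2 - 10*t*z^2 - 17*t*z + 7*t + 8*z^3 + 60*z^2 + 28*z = t^3 + t^2*(z - 9) + t*(-10*z^2 - 19*z + 8) + 8*z^3 + 68*z^2 + 32*z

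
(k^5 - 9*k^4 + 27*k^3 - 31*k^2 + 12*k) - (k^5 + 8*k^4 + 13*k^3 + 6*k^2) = -17*k^4 + 14*k^3 - 37*k^2 + 12*k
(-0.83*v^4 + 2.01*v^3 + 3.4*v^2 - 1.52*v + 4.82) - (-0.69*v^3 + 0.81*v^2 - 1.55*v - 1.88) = -0.83*v^4 + 2.7*v^3 + 2.59*v^2 + 0.03*v + 6.7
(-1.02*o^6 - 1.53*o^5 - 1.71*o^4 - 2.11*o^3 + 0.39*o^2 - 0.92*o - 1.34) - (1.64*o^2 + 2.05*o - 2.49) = -1.02*o^6 - 1.53*o^5 - 1.71*o^4 - 2.11*o^3 - 1.25*o^2 - 2.97*o + 1.15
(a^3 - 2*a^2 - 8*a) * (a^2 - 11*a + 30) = a^5 - 13*a^4 + 44*a^3 + 28*a^2 - 240*a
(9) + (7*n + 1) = 7*n + 10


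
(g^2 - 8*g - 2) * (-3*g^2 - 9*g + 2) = -3*g^4 + 15*g^3 + 80*g^2 + 2*g - 4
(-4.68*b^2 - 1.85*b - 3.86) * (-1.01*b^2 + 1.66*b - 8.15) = 4.7268*b^4 - 5.9003*b^3 + 38.9696*b^2 + 8.6699*b + 31.459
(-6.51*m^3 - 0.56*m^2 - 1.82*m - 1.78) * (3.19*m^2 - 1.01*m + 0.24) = -20.7669*m^5 + 4.7887*m^4 - 6.8026*m^3 - 3.9744*m^2 + 1.361*m - 0.4272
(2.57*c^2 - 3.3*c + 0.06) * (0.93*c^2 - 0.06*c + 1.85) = 2.3901*c^4 - 3.2232*c^3 + 5.0083*c^2 - 6.1086*c + 0.111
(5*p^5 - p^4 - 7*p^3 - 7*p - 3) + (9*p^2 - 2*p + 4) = 5*p^5 - p^4 - 7*p^3 + 9*p^2 - 9*p + 1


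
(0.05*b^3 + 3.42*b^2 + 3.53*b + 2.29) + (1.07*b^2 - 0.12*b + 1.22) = 0.05*b^3 + 4.49*b^2 + 3.41*b + 3.51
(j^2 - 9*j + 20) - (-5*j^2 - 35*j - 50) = 6*j^2 + 26*j + 70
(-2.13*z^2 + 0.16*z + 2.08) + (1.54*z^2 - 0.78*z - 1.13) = -0.59*z^2 - 0.62*z + 0.95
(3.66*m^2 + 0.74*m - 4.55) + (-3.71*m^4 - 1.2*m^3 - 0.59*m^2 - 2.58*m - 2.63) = -3.71*m^4 - 1.2*m^3 + 3.07*m^2 - 1.84*m - 7.18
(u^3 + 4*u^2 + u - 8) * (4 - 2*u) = -2*u^4 - 4*u^3 + 14*u^2 + 20*u - 32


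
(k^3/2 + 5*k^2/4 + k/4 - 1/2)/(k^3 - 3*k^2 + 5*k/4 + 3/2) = (2*k^3 + 5*k^2 + k - 2)/(4*k^3 - 12*k^2 + 5*k + 6)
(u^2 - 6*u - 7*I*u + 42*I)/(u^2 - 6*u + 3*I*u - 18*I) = (u - 7*I)/(u + 3*I)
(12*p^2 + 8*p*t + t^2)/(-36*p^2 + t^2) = (-2*p - t)/(6*p - t)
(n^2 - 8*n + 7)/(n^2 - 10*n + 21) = (n - 1)/(n - 3)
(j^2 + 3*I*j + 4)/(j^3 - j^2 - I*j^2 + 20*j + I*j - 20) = (j - I)/(j^2 - j*(1 + 5*I) + 5*I)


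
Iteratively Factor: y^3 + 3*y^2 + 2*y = (y + 2)*(y^2 + y) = y*(y + 2)*(y + 1)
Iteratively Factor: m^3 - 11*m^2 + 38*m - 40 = (m - 5)*(m^2 - 6*m + 8) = (m - 5)*(m - 2)*(m - 4)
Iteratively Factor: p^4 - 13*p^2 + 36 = (p - 3)*(p^3 + 3*p^2 - 4*p - 12) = (p - 3)*(p + 2)*(p^2 + p - 6) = (p - 3)*(p + 2)*(p + 3)*(p - 2)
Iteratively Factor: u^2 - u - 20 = (u + 4)*(u - 5)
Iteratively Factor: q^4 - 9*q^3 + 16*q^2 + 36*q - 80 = (q - 2)*(q^3 - 7*q^2 + 2*q + 40) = (q - 4)*(q - 2)*(q^2 - 3*q - 10) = (q - 5)*(q - 4)*(q - 2)*(q + 2)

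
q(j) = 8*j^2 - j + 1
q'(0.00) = -1.00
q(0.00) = 1.00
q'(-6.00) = -97.00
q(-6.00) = 295.00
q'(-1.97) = -32.52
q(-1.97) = 34.02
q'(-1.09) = -18.44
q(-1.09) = 11.59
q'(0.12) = 0.92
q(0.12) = 1.00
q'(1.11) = 16.76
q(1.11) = 9.75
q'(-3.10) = -50.60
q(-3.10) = 80.98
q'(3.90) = 61.40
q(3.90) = 118.78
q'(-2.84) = -46.44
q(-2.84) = 68.36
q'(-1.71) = -28.36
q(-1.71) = 26.10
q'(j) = 16*j - 1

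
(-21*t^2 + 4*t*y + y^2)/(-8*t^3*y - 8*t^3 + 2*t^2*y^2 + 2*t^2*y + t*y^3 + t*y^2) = (-21*t^2 + 4*t*y + y^2)/(t*(-8*t^2*y - 8*t^2 + 2*t*y^2 + 2*t*y + y^3 + y^2))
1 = 1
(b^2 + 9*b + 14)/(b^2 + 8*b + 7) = (b + 2)/(b + 1)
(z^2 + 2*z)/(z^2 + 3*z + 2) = z/(z + 1)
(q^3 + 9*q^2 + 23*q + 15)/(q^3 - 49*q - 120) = (q + 1)/(q - 8)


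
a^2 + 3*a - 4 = (a - 1)*(a + 4)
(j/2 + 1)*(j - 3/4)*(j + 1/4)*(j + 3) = j^4/2 + 9*j^3/4 + 53*j^2/32 - 63*j/32 - 9/16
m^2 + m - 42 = (m - 6)*(m + 7)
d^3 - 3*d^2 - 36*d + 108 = (d - 6)*(d - 3)*(d + 6)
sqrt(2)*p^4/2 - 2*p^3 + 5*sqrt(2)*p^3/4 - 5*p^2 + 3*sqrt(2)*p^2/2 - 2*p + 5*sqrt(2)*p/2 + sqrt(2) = (p + 1/2)*(p - sqrt(2))^2*(sqrt(2)*p/2 + sqrt(2))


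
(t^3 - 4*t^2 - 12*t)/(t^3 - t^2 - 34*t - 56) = t*(t - 6)/(t^2 - 3*t - 28)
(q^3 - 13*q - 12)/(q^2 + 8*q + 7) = (q^2 - q - 12)/(q + 7)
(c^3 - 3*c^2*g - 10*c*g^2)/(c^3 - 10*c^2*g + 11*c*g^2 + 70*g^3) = c/(c - 7*g)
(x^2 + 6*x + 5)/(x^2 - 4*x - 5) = (x + 5)/(x - 5)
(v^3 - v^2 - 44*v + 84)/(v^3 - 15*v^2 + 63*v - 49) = (v^3 - v^2 - 44*v + 84)/(v^3 - 15*v^2 + 63*v - 49)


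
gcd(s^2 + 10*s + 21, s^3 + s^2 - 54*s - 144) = s + 3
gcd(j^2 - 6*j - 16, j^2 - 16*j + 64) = j - 8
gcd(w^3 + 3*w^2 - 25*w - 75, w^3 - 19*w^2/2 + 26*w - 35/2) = w - 5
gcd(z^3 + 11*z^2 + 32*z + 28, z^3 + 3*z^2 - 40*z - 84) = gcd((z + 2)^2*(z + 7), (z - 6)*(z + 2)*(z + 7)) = z^2 + 9*z + 14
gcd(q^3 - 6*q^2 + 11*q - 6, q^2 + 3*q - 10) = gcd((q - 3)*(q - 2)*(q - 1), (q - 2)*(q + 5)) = q - 2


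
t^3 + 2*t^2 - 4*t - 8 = (t - 2)*(t + 2)^2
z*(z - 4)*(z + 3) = z^3 - z^2 - 12*z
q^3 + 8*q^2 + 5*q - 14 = (q - 1)*(q + 2)*(q + 7)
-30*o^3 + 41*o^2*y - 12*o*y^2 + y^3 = (-6*o + y)*(-5*o + y)*(-o + y)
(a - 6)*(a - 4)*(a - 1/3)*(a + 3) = a^4 - 22*a^3/3 - 11*a^2/3 + 74*a - 24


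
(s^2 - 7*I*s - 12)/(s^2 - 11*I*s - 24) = (s - 4*I)/(s - 8*I)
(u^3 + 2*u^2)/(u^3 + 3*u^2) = (u + 2)/(u + 3)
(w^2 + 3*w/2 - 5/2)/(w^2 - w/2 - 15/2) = (w - 1)/(w - 3)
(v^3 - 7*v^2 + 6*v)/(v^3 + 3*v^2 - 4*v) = (v - 6)/(v + 4)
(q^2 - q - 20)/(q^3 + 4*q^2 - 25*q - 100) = 1/(q + 5)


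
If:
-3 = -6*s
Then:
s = 1/2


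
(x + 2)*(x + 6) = x^2 + 8*x + 12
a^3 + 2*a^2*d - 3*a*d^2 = a*(a - d)*(a + 3*d)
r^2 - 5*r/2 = r*(r - 5/2)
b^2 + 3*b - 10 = (b - 2)*(b + 5)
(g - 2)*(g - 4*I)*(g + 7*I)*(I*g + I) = I*g^4 - 3*g^3 - I*g^3 + 3*g^2 + 26*I*g^2 + 6*g - 28*I*g - 56*I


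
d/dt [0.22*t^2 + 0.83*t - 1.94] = 0.44*t + 0.83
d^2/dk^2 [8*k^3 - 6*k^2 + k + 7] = 48*k - 12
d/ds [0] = 0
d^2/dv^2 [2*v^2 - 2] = 4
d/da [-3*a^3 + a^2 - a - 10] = -9*a^2 + 2*a - 1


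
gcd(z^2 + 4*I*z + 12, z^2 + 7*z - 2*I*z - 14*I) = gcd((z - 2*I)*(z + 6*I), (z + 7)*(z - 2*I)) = z - 2*I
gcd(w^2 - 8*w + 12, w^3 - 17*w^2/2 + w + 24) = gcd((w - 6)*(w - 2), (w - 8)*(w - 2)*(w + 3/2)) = w - 2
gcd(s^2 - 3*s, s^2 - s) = s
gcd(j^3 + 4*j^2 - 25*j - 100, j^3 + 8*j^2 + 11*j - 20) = j^2 + 9*j + 20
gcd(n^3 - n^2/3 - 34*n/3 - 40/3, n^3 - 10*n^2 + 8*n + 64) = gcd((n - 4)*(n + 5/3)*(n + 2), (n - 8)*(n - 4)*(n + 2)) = n^2 - 2*n - 8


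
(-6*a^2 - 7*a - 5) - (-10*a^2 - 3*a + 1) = 4*a^2 - 4*a - 6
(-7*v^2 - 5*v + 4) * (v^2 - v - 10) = -7*v^4 + 2*v^3 + 79*v^2 + 46*v - 40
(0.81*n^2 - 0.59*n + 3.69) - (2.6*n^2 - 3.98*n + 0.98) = -1.79*n^2 + 3.39*n + 2.71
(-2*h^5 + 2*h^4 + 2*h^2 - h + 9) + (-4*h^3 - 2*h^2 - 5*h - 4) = -2*h^5 + 2*h^4 - 4*h^3 - 6*h + 5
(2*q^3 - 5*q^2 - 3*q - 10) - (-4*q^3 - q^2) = 6*q^3 - 4*q^2 - 3*q - 10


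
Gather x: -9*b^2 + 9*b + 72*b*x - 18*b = -9*b^2 + 72*b*x - 9*b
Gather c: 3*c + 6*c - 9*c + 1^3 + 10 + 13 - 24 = 0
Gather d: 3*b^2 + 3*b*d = 3*b^2 + 3*b*d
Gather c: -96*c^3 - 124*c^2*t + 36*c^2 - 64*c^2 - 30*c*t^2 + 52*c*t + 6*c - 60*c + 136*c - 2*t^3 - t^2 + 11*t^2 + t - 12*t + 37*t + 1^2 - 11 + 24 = -96*c^3 + c^2*(-124*t - 28) + c*(-30*t^2 + 52*t + 82) - 2*t^3 + 10*t^2 + 26*t + 14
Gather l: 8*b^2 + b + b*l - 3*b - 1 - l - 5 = 8*b^2 - 2*b + l*(b - 1) - 6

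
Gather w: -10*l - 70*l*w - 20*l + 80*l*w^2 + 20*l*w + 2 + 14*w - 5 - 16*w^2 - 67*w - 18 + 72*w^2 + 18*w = -30*l + w^2*(80*l + 56) + w*(-50*l - 35) - 21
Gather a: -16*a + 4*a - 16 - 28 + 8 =-12*a - 36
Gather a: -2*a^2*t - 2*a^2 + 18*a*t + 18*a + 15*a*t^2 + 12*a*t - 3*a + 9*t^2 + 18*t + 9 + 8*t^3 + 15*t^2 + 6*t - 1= a^2*(-2*t - 2) + a*(15*t^2 + 30*t + 15) + 8*t^3 + 24*t^2 + 24*t + 8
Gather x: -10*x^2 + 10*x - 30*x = -10*x^2 - 20*x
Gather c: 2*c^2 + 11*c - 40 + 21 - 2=2*c^2 + 11*c - 21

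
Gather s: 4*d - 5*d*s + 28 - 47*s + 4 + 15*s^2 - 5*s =4*d + 15*s^2 + s*(-5*d - 52) + 32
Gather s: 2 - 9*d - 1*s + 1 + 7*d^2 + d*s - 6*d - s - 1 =7*d^2 - 15*d + s*(d - 2) + 2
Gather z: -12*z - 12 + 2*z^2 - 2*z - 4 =2*z^2 - 14*z - 16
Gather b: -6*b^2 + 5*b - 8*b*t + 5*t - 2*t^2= -6*b^2 + b*(5 - 8*t) - 2*t^2 + 5*t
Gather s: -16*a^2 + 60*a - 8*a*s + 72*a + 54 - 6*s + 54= -16*a^2 + 132*a + s*(-8*a - 6) + 108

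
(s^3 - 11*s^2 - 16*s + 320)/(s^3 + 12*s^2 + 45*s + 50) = (s^2 - 16*s + 64)/(s^2 + 7*s + 10)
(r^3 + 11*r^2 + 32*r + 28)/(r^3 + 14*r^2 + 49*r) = (r^2 + 4*r + 4)/(r*(r + 7))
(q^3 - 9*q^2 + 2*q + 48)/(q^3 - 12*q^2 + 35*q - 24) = (q + 2)/(q - 1)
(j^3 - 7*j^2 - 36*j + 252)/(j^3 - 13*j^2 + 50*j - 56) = (j^2 - 36)/(j^2 - 6*j + 8)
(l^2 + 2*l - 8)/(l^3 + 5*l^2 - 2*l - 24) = 1/(l + 3)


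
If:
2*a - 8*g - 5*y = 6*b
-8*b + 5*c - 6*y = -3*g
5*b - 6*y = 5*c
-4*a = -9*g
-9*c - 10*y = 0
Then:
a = 0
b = 0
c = 0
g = 0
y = 0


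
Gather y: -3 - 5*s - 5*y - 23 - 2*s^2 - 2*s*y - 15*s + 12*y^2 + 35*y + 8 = -2*s^2 - 20*s + 12*y^2 + y*(30 - 2*s) - 18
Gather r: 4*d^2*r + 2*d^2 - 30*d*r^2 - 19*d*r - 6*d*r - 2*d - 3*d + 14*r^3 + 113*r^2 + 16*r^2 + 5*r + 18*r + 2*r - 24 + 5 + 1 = 2*d^2 - 5*d + 14*r^3 + r^2*(129 - 30*d) + r*(4*d^2 - 25*d + 25) - 18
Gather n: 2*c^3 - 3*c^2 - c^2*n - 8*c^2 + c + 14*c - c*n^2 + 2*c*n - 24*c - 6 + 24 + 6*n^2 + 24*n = 2*c^3 - 11*c^2 - 9*c + n^2*(6 - c) + n*(-c^2 + 2*c + 24) + 18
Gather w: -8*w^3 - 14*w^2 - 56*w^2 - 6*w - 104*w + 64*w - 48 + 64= -8*w^3 - 70*w^2 - 46*w + 16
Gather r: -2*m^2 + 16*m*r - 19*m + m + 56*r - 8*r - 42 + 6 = -2*m^2 - 18*m + r*(16*m + 48) - 36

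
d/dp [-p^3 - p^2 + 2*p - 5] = -3*p^2 - 2*p + 2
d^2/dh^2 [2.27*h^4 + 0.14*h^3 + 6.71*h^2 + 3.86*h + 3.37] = 27.24*h^2 + 0.84*h + 13.42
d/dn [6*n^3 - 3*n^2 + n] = 18*n^2 - 6*n + 1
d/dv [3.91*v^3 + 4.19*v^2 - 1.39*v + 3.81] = 11.73*v^2 + 8.38*v - 1.39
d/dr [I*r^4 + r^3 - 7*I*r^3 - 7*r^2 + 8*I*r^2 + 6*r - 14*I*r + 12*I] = 4*I*r^3 + r^2*(3 - 21*I) + r*(-14 + 16*I) + 6 - 14*I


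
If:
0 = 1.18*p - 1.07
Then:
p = 0.91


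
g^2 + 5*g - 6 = (g - 1)*(g + 6)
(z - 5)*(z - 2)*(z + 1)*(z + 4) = z^4 - 2*z^3 - 21*z^2 + 22*z + 40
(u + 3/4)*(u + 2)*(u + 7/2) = u^3 + 25*u^2/4 + 89*u/8 + 21/4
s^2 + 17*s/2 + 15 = (s + 5/2)*(s + 6)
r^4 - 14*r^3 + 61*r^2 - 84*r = r*(r - 7)*(r - 4)*(r - 3)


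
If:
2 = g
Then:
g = 2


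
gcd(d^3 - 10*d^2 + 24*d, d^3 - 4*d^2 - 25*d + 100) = d - 4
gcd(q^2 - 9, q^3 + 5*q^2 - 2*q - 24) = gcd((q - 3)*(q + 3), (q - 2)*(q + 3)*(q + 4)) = q + 3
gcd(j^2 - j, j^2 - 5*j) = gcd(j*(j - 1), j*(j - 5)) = j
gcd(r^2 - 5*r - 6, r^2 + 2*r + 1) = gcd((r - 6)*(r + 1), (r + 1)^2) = r + 1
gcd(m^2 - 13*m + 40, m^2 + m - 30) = m - 5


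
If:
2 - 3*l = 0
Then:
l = 2/3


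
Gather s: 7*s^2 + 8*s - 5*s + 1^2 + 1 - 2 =7*s^2 + 3*s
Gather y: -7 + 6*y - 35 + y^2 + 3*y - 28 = y^2 + 9*y - 70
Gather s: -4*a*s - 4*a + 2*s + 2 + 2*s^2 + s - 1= -4*a + 2*s^2 + s*(3 - 4*a) + 1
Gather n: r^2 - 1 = r^2 - 1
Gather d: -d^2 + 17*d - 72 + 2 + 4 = -d^2 + 17*d - 66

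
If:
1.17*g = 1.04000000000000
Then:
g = 0.89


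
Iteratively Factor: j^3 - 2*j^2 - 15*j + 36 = (j - 3)*(j^2 + j - 12) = (j - 3)*(j + 4)*(j - 3)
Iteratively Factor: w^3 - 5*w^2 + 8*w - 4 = (w - 1)*(w^2 - 4*w + 4) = (w - 2)*(w - 1)*(w - 2)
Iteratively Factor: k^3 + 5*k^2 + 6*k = (k + 2)*(k^2 + 3*k) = (k + 2)*(k + 3)*(k)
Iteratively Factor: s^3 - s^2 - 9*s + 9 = (s - 3)*(s^2 + 2*s - 3) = (s - 3)*(s - 1)*(s + 3)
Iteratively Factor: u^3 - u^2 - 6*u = (u)*(u^2 - u - 6) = u*(u + 2)*(u - 3)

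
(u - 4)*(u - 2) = u^2 - 6*u + 8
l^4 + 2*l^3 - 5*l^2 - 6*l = l*(l - 2)*(l + 1)*(l + 3)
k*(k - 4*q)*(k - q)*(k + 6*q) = k^4 + k^3*q - 26*k^2*q^2 + 24*k*q^3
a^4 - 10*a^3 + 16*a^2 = a^2*(a - 8)*(a - 2)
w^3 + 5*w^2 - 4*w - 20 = (w - 2)*(w + 2)*(w + 5)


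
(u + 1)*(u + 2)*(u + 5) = u^3 + 8*u^2 + 17*u + 10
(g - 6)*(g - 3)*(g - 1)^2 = g^4 - 11*g^3 + 37*g^2 - 45*g + 18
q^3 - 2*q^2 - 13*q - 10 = (q - 5)*(q + 1)*(q + 2)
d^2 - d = d*(d - 1)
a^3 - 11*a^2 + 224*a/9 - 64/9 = (a - 8)*(a - 8/3)*(a - 1/3)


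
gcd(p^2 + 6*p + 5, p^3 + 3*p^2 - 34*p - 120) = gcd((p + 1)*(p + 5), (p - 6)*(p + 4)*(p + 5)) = p + 5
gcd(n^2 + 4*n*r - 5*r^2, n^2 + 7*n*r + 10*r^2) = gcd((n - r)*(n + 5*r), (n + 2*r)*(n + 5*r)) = n + 5*r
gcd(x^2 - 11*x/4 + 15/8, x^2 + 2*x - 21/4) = x - 3/2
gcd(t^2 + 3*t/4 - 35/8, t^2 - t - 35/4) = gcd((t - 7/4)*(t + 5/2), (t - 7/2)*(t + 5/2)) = t + 5/2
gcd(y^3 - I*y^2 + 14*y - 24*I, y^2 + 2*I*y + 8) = y^2 + 2*I*y + 8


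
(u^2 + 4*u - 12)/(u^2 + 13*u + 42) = (u - 2)/(u + 7)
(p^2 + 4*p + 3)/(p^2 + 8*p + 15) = (p + 1)/(p + 5)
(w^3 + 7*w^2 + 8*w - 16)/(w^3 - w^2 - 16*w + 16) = (w + 4)/(w - 4)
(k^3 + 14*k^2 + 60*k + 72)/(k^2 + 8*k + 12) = k + 6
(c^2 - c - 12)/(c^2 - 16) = (c + 3)/(c + 4)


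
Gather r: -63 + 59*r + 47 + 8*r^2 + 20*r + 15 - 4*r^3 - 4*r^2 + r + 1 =-4*r^3 + 4*r^2 + 80*r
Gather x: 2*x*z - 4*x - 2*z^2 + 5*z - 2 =x*(2*z - 4) - 2*z^2 + 5*z - 2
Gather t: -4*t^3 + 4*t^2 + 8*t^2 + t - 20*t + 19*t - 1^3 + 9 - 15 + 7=-4*t^3 + 12*t^2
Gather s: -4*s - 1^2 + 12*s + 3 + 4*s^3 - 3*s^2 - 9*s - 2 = 4*s^3 - 3*s^2 - s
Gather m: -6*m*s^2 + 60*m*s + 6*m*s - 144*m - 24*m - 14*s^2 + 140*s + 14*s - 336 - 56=m*(-6*s^2 + 66*s - 168) - 14*s^2 + 154*s - 392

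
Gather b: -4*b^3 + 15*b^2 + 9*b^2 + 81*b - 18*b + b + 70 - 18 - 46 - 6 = -4*b^3 + 24*b^2 + 64*b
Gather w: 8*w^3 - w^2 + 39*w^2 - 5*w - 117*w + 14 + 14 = 8*w^3 + 38*w^2 - 122*w + 28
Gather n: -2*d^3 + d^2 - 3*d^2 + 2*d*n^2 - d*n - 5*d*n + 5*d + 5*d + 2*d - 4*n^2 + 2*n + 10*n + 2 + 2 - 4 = -2*d^3 - 2*d^2 + 12*d + n^2*(2*d - 4) + n*(12 - 6*d)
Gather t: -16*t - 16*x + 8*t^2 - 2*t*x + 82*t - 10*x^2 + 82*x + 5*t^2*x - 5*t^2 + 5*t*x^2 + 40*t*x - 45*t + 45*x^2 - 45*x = t^2*(5*x + 3) + t*(5*x^2 + 38*x + 21) + 35*x^2 + 21*x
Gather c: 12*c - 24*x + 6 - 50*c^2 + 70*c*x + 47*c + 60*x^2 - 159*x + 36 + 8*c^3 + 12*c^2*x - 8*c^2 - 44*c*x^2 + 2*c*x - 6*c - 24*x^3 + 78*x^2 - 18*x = 8*c^3 + c^2*(12*x - 58) + c*(-44*x^2 + 72*x + 53) - 24*x^3 + 138*x^2 - 201*x + 42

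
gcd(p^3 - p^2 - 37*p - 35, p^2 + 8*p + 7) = p + 1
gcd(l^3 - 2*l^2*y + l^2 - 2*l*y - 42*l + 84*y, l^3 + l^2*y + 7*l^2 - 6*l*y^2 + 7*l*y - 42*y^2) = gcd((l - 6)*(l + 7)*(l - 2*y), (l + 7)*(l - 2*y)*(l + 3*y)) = -l^2 + 2*l*y - 7*l + 14*y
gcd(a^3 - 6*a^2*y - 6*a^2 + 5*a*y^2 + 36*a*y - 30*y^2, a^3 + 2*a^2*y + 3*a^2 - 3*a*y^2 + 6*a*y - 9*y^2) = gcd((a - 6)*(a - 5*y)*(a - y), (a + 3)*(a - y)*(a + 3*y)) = -a + y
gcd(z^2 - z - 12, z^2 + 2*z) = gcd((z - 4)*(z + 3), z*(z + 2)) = 1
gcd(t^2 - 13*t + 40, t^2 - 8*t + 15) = t - 5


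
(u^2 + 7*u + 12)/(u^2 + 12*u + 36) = (u^2 + 7*u + 12)/(u^2 + 12*u + 36)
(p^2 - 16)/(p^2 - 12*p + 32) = (p + 4)/(p - 8)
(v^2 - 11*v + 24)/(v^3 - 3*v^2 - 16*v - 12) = (-v^2 + 11*v - 24)/(-v^3 + 3*v^2 + 16*v + 12)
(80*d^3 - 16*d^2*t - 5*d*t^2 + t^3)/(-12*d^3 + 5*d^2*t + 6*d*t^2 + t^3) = (20*d^2 - 9*d*t + t^2)/(-3*d^2 + 2*d*t + t^2)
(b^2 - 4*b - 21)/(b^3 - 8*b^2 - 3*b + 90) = (b - 7)/(b^2 - 11*b + 30)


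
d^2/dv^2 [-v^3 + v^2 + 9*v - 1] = 2 - 6*v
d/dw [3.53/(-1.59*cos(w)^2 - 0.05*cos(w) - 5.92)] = -(11.2254*cos(w) + 0.1765)*sin(w)/(1.59*cos(w)^2 + 0.05*cos(w) + 5.92)^2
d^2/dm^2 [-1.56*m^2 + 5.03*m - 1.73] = -3.12000000000000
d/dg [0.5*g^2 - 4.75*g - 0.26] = 1.0*g - 4.75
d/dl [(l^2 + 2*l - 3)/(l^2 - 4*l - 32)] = 2*(-3*l^2 - 29*l - 38)/(l^4 - 8*l^3 - 48*l^2 + 256*l + 1024)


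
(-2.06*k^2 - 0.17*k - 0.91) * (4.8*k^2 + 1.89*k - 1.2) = -9.888*k^4 - 4.7094*k^3 - 2.2173*k^2 - 1.5159*k + 1.092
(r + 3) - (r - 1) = 4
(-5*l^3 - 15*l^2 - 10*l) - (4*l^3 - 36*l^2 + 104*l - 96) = -9*l^3 + 21*l^2 - 114*l + 96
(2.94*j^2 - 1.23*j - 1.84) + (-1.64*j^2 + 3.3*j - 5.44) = 1.3*j^2 + 2.07*j - 7.28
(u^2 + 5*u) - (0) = u^2 + 5*u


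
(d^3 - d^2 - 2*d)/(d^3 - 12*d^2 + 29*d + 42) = d*(d - 2)/(d^2 - 13*d + 42)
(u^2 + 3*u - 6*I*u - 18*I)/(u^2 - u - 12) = (u - 6*I)/(u - 4)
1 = 1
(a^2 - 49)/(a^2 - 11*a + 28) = (a + 7)/(a - 4)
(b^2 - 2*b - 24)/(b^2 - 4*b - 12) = (b + 4)/(b + 2)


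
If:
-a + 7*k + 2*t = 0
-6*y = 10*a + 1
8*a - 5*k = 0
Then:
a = -3*y/5 - 1/10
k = -24*y/25 - 4/25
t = 153*y/50 + 51/100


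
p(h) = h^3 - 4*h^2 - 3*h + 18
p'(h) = 3*h^2 - 8*h - 3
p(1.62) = 6.89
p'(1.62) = -8.09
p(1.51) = 7.79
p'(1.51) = -8.24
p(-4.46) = -136.90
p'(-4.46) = 92.35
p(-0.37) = 18.51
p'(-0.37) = 0.37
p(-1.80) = 4.61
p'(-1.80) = 21.12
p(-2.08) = -2.06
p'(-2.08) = 26.62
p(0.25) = 17.02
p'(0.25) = -4.81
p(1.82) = 5.32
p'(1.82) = -7.62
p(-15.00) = -4212.00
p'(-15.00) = 792.00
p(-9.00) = -1008.00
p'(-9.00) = 312.00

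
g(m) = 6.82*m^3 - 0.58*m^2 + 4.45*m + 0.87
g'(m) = 20.46*m^2 - 1.16*m + 4.45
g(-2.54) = -125.93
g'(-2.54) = 139.40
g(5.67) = 1250.63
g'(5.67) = 655.64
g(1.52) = 30.24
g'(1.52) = 49.96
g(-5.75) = -1340.44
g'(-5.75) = 687.58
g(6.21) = 1639.41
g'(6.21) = 786.27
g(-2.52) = -123.17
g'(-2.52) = 137.30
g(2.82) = 161.75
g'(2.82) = 163.88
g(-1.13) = -14.74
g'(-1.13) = 31.89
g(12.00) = 11755.71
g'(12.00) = 2936.77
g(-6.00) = -1519.83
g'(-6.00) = 747.97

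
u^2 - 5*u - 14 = (u - 7)*(u + 2)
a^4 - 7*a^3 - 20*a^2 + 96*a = a*(a - 8)*(a - 3)*(a + 4)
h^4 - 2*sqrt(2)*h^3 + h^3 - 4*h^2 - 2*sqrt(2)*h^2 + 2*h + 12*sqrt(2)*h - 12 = (h - 2)*(h + 3)*(h - sqrt(2))^2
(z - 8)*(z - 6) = z^2 - 14*z + 48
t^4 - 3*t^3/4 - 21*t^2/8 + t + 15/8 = (t - 3/2)*(t - 5/4)*(t + 1)^2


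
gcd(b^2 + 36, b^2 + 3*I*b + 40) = 1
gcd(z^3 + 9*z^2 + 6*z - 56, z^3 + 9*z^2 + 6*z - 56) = z^3 + 9*z^2 + 6*z - 56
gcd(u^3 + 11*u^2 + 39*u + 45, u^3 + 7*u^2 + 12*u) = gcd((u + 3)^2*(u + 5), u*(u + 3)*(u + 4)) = u + 3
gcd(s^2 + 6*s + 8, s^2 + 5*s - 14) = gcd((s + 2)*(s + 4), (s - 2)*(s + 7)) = 1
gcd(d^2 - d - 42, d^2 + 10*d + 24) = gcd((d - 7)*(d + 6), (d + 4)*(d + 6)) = d + 6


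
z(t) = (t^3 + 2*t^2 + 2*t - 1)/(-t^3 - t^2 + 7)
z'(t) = (3*t^2 + 2*t)*(t^3 + 2*t^2 + 2*t - 1)/(-t^3 - t^2 + 7)^2 + (3*t^2 + 4*t + 2)/(-t^3 - t^2 + 7)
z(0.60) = 0.18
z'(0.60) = 0.92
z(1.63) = 963.70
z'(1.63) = 877477.60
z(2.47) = -2.20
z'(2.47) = 1.48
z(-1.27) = -0.32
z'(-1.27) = 0.14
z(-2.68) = -0.59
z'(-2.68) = 0.17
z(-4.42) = -0.77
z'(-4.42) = 0.06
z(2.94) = -1.76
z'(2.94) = 0.60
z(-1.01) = -0.29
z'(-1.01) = 0.10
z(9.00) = -1.13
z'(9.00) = 0.02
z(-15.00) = -0.94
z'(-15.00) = 0.00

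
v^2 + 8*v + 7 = (v + 1)*(v + 7)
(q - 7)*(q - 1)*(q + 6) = q^3 - 2*q^2 - 41*q + 42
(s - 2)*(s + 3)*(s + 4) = s^3 + 5*s^2 - 2*s - 24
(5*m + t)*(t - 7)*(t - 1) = 5*m*t^2 - 40*m*t + 35*m + t^3 - 8*t^2 + 7*t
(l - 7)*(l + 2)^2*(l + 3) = l^4 - 33*l^2 - 100*l - 84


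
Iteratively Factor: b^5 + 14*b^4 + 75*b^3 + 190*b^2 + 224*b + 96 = (b + 4)*(b^4 + 10*b^3 + 35*b^2 + 50*b + 24) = (b + 3)*(b + 4)*(b^3 + 7*b^2 + 14*b + 8) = (b + 1)*(b + 3)*(b + 4)*(b^2 + 6*b + 8) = (b + 1)*(b + 3)*(b + 4)^2*(b + 2)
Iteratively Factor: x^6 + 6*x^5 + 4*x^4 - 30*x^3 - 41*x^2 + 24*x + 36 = (x + 3)*(x^5 + 3*x^4 - 5*x^3 - 15*x^2 + 4*x + 12) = (x + 1)*(x + 3)*(x^4 + 2*x^3 - 7*x^2 - 8*x + 12) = (x + 1)*(x + 3)^2*(x^3 - x^2 - 4*x + 4) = (x - 2)*(x + 1)*(x + 3)^2*(x^2 + x - 2) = (x - 2)*(x - 1)*(x + 1)*(x + 3)^2*(x + 2)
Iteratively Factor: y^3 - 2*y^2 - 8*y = (y - 4)*(y^2 + 2*y) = (y - 4)*(y + 2)*(y)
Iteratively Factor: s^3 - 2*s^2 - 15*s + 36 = (s + 4)*(s^2 - 6*s + 9) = (s - 3)*(s + 4)*(s - 3)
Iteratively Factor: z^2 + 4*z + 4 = (z + 2)*(z + 2)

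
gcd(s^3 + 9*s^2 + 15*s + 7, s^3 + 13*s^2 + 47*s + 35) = s^2 + 8*s + 7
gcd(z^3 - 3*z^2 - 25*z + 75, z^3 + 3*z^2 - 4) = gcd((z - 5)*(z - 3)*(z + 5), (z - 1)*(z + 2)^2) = 1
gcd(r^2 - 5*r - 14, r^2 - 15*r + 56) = r - 7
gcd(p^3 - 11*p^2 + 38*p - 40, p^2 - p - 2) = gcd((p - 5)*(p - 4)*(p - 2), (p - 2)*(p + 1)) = p - 2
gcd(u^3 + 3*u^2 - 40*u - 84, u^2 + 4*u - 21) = u + 7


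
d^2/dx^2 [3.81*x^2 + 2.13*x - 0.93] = 7.62000000000000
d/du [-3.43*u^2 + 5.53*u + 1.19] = 5.53 - 6.86*u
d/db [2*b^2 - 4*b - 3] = 4*b - 4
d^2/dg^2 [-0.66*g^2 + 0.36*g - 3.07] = -1.32000000000000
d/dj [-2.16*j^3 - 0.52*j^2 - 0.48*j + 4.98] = -6.48*j^2 - 1.04*j - 0.48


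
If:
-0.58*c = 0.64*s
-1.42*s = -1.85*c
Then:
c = 0.00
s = 0.00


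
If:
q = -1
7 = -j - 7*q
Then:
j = 0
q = -1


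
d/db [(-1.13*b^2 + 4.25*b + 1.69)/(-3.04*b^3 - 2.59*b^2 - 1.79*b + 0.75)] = (-3.4352*b^4 + 25.84*b^3 + 28.443*b^2 + 7.0592*b + 6.2126)/(9.2416*b^6 + 15.7472*b^5 + 17.5913*b^4 + 4.7122*b^3 - 0.6809*b^2 - 2.685*b + 0.5625)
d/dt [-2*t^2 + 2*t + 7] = 2 - 4*t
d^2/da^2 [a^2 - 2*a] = 2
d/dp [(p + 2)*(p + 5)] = 2*p + 7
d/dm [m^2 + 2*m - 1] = 2*m + 2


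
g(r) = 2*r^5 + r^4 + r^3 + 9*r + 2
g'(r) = 10*r^4 + 4*r^3 + 3*r^2 + 9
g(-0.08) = 1.28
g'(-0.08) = 9.02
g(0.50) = 6.75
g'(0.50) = 10.88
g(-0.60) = -3.64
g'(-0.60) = 10.51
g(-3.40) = -842.98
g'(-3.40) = 1222.80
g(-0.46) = -2.23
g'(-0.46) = 9.69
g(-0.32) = -0.91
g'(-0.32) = 9.28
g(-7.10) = -33963.23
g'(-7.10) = 24140.27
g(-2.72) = -285.63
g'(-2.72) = 498.06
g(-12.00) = -478762.00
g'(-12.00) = 200889.00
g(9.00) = 125471.00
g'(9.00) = 68778.00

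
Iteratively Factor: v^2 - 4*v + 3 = (v - 1)*(v - 3)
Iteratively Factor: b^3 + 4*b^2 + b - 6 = (b + 2)*(b^2 + 2*b - 3) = (b + 2)*(b + 3)*(b - 1)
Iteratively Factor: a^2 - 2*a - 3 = (a + 1)*(a - 3)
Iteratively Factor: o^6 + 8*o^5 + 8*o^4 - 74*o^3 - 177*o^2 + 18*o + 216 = (o + 4)*(o^5 + 4*o^4 - 8*o^3 - 42*o^2 - 9*o + 54) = (o - 3)*(o + 4)*(o^4 + 7*o^3 + 13*o^2 - 3*o - 18) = (o - 3)*(o + 3)*(o + 4)*(o^3 + 4*o^2 + o - 6) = (o - 3)*(o - 1)*(o + 3)*(o + 4)*(o^2 + 5*o + 6) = (o - 3)*(o - 1)*(o + 3)^2*(o + 4)*(o + 2)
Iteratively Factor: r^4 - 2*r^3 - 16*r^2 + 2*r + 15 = (r - 1)*(r^3 - r^2 - 17*r - 15) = (r - 5)*(r - 1)*(r^2 + 4*r + 3) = (r - 5)*(r - 1)*(r + 3)*(r + 1)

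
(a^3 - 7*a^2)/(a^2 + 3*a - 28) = a^2*(a - 7)/(a^2 + 3*a - 28)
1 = 1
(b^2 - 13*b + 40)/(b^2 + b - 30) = (b - 8)/(b + 6)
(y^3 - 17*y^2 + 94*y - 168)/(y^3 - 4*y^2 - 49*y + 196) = (y - 6)/(y + 7)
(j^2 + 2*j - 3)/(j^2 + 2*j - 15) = (j^2 + 2*j - 3)/(j^2 + 2*j - 15)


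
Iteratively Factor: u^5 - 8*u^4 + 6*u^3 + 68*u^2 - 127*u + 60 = (u - 4)*(u^4 - 4*u^3 - 10*u^2 + 28*u - 15) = (u - 5)*(u - 4)*(u^3 + u^2 - 5*u + 3) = (u - 5)*(u - 4)*(u + 3)*(u^2 - 2*u + 1) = (u - 5)*(u - 4)*(u - 1)*(u + 3)*(u - 1)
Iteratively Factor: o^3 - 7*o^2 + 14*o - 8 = (o - 2)*(o^2 - 5*o + 4) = (o - 2)*(o - 1)*(o - 4)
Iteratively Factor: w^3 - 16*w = (w - 4)*(w^2 + 4*w) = w*(w - 4)*(w + 4)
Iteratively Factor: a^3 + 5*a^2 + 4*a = (a)*(a^2 + 5*a + 4) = a*(a + 4)*(a + 1)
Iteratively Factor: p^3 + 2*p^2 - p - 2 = (p + 2)*(p^2 - 1) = (p - 1)*(p + 2)*(p + 1)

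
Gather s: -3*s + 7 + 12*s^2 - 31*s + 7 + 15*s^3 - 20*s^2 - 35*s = 15*s^3 - 8*s^2 - 69*s + 14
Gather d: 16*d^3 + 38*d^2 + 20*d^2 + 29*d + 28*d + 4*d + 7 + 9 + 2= 16*d^3 + 58*d^2 + 61*d + 18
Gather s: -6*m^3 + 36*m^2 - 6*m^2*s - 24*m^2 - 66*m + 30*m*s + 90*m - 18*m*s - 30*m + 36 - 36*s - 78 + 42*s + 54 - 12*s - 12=-6*m^3 + 12*m^2 - 6*m + s*(-6*m^2 + 12*m - 6)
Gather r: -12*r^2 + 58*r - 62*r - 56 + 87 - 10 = -12*r^2 - 4*r + 21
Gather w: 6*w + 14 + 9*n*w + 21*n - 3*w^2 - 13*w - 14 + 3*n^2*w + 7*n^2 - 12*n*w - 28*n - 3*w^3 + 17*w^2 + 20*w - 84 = 7*n^2 - 7*n - 3*w^3 + 14*w^2 + w*(3*n^2 - 3*n + 13) - 84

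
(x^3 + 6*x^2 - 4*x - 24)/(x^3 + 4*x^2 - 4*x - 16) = (x + 6)/(x + 4)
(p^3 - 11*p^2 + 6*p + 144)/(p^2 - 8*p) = p - 3 - 18/p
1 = 1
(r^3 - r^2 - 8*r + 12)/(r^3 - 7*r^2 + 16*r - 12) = (r + 3)/(r - 3)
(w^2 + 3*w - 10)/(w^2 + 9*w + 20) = (w - 2)/(w + 4)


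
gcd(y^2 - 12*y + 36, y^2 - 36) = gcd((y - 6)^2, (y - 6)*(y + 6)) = y - 6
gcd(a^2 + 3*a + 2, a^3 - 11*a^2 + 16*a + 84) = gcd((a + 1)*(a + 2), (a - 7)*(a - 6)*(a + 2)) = a + 2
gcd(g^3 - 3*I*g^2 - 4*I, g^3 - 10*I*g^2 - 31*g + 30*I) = g - 2*I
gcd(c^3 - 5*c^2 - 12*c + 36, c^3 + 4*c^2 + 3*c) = c + 3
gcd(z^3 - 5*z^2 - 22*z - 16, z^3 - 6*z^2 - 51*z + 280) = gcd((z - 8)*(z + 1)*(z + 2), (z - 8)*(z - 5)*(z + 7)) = z - 8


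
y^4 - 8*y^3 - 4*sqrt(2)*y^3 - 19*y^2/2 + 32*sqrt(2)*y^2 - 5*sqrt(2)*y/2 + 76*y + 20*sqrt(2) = (y - 8)*(y - 5*sqrt(2))*(sqrt(2)*y/2 + 1/2)*(sqrt(2)*y + 1)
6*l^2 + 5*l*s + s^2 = (2*l + s)*(3*l + s)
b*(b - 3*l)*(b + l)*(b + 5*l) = b^4 + 3*b^3*l - 13*b^2*l^2 - 15*b*l^3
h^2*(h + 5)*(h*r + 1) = h^4*r + 5*h^3*r + h^3 + 5*h^2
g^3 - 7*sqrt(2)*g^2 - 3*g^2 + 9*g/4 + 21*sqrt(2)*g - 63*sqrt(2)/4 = (g - 3/2)^2*(g - 7*sqrt(2))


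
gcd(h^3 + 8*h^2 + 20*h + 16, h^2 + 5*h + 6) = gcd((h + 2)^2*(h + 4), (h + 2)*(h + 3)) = h + 2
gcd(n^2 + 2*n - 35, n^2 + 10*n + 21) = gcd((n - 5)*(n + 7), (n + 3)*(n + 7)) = n + 7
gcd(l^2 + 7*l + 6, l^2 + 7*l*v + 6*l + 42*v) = l + 6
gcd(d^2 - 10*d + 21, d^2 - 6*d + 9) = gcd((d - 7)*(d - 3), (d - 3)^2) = d - 3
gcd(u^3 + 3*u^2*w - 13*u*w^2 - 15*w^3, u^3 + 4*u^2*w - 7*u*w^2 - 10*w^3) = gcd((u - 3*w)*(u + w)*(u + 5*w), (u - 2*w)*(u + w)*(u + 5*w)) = u^2 + 6*u*w + 5*w^2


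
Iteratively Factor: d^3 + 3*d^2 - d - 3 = (d - 1)*(d^2 + 4*d + 3) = (d - 1)*(d + 1)*(d + 3)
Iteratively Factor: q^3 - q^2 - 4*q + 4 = (q - 2)*(q^2 + q - 2) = (q - 2)*(q - 1)*(q + 2)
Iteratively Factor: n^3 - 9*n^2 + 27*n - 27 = (n - 3)*(n^2 - 6*n + 9) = (n - 3)^2*(n - 3)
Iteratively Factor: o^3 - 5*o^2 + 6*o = (o)*(o^2 - 5*o + 6) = o*(o - 3)*(o - 2)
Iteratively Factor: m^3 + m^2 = (m)*(m^2 + m) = m^2*(m + 1)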